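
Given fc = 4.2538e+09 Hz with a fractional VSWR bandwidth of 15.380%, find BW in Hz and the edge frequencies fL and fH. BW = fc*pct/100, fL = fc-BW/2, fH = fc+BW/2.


BW = 4.2538e+09 * 15.380/100 = 6.542344e+08 Hz
fL = 4.2538e+09 - 6.542344e+08/2 = 3.927e+09 Hz
fH = 4.2538e+09 + 6.542344e+08/2 = 4.581e+09 Hz

BW=6.542e+08 Hz, fL=3.927e+09 Hz, fH=4.581e+09 Hz


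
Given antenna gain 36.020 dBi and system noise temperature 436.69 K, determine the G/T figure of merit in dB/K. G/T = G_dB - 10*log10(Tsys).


G/T = 36.020 - 10*log10(436.69) = 36.020 - 26.40173 = 9.618 dB/K

9.618 dB/K


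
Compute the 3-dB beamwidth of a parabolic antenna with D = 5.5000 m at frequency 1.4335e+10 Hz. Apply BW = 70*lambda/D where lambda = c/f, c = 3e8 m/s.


lambda = c / f = 3.0000e+08 / 1.4335e+10 = 0.02092780 m
BW = 70 * 0.02092780 / 5.5000 = 0.2664 deg

0.2664 deg


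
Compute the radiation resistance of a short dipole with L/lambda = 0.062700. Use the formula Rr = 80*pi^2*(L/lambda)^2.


Rr = 80 * pi^2 * (0.062700)^2 = 80 * 9.869604 * 3.931290e-03 = 3.104 ohm

3.104 ohm


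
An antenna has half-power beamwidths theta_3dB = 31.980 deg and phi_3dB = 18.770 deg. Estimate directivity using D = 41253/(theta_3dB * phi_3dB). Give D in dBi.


D_linear = 41253 / (31.980 * 18.770) = 68.72469
D_dBi = 10 * log10(68.72469) = 18.37 dBi

18.37 dBi


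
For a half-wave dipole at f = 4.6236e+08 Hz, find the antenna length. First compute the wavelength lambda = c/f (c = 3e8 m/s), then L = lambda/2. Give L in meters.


lambda = c / f = 3.0000e+08 / 4.6236e+08 = 0.6488451 m
L = lambda / 2 = 0.6488451 / 2 = 0.3244 m

0.3244 m


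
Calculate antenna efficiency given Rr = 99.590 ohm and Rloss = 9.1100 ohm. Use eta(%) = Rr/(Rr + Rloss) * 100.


eta = 99.590 / (99.590 + 9.1100) * 100 = 91.62%

91.62%


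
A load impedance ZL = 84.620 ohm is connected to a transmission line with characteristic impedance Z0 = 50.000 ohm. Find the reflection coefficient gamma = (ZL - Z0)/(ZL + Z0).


gamma = (84.620 - 50.000) / (84.620 + 50.000) = 0.2572

0.2572


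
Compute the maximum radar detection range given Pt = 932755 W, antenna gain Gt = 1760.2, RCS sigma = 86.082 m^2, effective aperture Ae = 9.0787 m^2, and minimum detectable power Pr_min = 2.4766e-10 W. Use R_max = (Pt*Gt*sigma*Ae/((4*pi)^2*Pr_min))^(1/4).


R^4 = 932755*1760.2*86.082*9.0787 / ((4*pi)^2 * 2.4766e-10) = 3.280878e+19
R_max = 3.280878e+19^0.25 = 75683 m

75683 m


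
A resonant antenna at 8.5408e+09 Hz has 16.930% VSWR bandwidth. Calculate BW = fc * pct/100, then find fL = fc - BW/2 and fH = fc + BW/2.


BW = 8.5408e+09 * 16.930/100 = 1.445957e+09 Hz
fL = 8.5408e+09 - 1.445957e+09/2 = 7.818e+09 Hz
fH = 8.5408e+09 + 1.445957e+09/2 = 9.264e+09 Hz

BW=1.446e+09 Hz, fL=7.818e+09 Hz, fH=9.264e+09 Hz


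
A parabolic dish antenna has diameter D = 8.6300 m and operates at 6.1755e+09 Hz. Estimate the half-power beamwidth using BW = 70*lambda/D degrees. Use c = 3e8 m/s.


lambda = c / f = 3.0000e+08 / 6.1755e+09 = 0.04857906 m
BW = 70 * 0.04857906 / 8.6300 = 0.3940 deg

0.3940 deg


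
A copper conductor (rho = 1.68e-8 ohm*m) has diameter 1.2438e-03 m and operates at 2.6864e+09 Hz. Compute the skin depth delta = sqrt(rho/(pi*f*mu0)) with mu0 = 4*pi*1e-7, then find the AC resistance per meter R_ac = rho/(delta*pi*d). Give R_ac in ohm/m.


delta = sqrt(1.68e-8 / (pi * 2.6864e+09 * 4*pi*1e-7)) = 1.258605e-06 m
R_ac = 1.68e-8 / (1.258605e-06 * pi * 1.2438e-03) = 3.416 ohm/m

3.416 ohm/m


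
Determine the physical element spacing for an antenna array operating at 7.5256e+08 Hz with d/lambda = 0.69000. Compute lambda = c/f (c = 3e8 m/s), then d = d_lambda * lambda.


lambda = c / f = 3.0000e+08 / 7.5256e+08 = 0.3986393 m
d = 0.69000 * 0.3986393 = 0.2751 m

0.2751 m


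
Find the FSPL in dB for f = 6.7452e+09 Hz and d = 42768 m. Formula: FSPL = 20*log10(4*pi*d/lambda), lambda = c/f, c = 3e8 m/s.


lambda = c / f = 3.0000e+08 / 6.7452e+09 = 0.04447607 m
FSPL = 20 * log10(4*pi*42768/0.04447607) = 141.6 dB

141.6 dB


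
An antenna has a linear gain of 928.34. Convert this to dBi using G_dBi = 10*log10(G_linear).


G_dBi = 10 * log10(928.34) = 29.68 dBi

29.68 dBi


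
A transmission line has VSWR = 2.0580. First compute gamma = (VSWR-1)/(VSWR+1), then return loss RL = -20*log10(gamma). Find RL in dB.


gamma = (2.0580 - 1) / (2.0580 + 1) = 0.3459778
RL = -20 * log10(0.3459778) = 9.219 dB

9.219 dB


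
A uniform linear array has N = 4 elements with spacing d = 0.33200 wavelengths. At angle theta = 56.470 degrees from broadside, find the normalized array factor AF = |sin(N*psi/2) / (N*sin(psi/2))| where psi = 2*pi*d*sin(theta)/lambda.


psi = 2*pi*0.33200*sin(56.470 deg) = 1.738897 rad
AF = |sin(4*1.738897/2) / (4*sin(1.738897/2))| = 0.1080

0.1080


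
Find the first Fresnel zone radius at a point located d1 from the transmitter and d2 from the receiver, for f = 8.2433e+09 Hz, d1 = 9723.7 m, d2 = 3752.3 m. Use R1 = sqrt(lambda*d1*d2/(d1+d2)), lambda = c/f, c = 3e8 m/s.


lambda = c / f = 3.0000e+08 / 8.2433e+09 = 0.03639319 m
R1 = sqrt(0.03639319 * 9723.7 * 3752.3 / (9723.7 + 3752.3)) = 9.926 m

9.926 m


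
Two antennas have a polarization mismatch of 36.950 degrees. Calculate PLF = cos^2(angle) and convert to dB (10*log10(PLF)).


PLF_linear = cos^2(36.950 deg) = 0.6386573
PLF_dB = 10 * log10(0.6386573) = -1.947 dB

-1.947 dB


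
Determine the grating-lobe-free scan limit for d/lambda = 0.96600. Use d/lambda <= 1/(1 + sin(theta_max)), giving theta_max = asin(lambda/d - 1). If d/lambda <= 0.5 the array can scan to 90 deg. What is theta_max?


lambda/d - 1 = 1/0.96600 - 1 = 0.03519669
theta_max = asin(0.03519669) = 2.017 deg

2.017 deg


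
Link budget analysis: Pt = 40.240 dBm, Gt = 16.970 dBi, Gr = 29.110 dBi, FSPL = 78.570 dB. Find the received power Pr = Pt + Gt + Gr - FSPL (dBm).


Pr = 40.240 + 16.970 + 29.110 - 78.570 = 7.75 dBm

7.75 dBm


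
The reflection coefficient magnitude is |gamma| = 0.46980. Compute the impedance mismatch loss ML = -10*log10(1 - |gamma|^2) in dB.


ML = -10 * log10(1 - 0.46980^2) = -10 * log10(0.77928796) = 1.083 dB

1.083 dB


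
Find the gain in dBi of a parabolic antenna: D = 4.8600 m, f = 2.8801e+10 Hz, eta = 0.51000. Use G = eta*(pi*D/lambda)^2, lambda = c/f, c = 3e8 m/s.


lambda = c / f = 3.0000e+08 / 2.8801e+10 = 0.01041630 m
G_linear = 0.51000 * (pi * 4.8600 / 0.01041630)^2 = 1.095760e+06
G_dBi = 10 * log10(1.095760e+06) = 60.40 dBi

60.40 dBi


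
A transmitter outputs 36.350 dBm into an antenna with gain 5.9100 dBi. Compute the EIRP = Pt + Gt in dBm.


EIRP = Pt + Gt = 36.350 + 5.9100 = 42.26 dBm

42.26 dBm


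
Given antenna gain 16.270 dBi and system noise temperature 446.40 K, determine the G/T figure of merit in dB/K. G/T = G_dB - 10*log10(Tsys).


G/T = 16.270 - 10*log10(446.40) = 16.270 - 26.49724 = -10.23 dB/K

-10.23 dB/K


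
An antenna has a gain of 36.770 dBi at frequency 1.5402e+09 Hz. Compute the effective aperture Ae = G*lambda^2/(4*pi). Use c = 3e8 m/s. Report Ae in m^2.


lambda = c / f = 3.0000e+08 / 1.5402e+09 = 0.1947799 m
G_linear = 10^(36.770/10) = 4753.352
Ae = G_linear * lambda^2 / (4*pi) = 4753.352 * 0.1947799^2 / (4*pi) = 14.35 m^2

14.35 m^2


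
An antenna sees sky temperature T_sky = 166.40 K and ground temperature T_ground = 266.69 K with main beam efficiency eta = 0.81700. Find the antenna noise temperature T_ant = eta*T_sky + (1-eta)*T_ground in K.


T_ant = 0.81700 * 166.40 + (1 - 0.81700) * 266.69 = 184.8 K

184.8 K


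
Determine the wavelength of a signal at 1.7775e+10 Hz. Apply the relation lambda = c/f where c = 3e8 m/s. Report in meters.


lambda = c / f = 3.0000e+08 / 1.7775e+10 = 0.01688 m

0.01688 m


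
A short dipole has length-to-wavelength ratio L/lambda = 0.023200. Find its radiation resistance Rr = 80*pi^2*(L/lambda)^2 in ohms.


Rr = 80 * pi^2 * (0.023200)^2 = 80 * 9.869604 * 5.382400e-04 = 0.4250 ohm

0.4250 ohm


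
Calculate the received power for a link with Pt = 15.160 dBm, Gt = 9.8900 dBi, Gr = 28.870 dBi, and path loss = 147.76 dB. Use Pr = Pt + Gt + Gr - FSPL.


Pr = 15.160 + 9.8900 + 28.870 - 147.76 = -93.84 dBm

-93.84 dBm


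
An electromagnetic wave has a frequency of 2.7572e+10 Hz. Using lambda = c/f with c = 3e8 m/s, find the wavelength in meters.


lambda = c / f = 3.0000e+08 / 2.7572e+10 = 0.01088 m

0.01088 m


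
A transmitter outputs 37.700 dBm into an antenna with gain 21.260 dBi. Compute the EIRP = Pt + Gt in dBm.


EIRP = Pt + Gt = 37.700 + 21.260 = 58.96 dBm

58.96 dBm


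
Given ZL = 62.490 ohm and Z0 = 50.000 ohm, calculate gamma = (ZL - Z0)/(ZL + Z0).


gamma = (62.490 - 50.000) / (62.490 + 50.000) = 0.1110

0.1110


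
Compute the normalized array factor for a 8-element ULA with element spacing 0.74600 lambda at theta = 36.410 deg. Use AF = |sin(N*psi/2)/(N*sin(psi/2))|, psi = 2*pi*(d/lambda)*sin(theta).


psi = 2*pi*0.74600*sin(36.410 deg) = 2.782165 rad
AF = |sin(8*2.782165/2) / (8*sin(2.782165/2))| = 0.1259

0.1259


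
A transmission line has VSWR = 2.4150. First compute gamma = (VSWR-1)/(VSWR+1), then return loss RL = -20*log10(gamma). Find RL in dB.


gamma = (2.4150 - 1) / (2.4150 + 1) = 0.4143485
RL = -20 * log10(0.4143485) = 7.653 dB

7.653 dB


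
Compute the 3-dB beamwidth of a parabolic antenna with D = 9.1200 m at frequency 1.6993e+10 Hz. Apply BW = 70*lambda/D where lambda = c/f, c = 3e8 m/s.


lambda = c / f = 3.0000e+08 / 1.6993e+10 = 0.01765433 m
BW = 70 * 0.01765433 / 9.1200 = 0.1355 deg

0.1355 deg


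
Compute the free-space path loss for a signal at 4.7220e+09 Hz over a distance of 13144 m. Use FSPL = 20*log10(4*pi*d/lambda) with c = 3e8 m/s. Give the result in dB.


lambda = c / f = 3.0000e+08 / 4.7220e+09 = 0.06353240 m
FSPL = 20 * log10(4*pi*13144/0.06353240) = 128.3 dB

128.3 dB


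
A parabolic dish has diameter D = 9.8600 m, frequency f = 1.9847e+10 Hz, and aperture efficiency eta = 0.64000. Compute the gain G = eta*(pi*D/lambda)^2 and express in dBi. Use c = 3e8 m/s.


lambda = c / f = 3.0000e+08 / 1.9847e+10 = 0.01511563 m
G_linear = 0.64000 * (pi * 9.8600 / 0.01511563)^2 = 2.687702e+06
G_dBi = 10 * log10(2.687702e+06) = 64.29 dBi

64.29 dBi


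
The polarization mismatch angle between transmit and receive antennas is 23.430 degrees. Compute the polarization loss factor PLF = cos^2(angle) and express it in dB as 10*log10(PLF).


PLF_linear = cos^2(23.430 deg) = 0.8418917
PLF_dB = 10 * log10(0.8418917) = -0.7474 dB

-0.7474 dB


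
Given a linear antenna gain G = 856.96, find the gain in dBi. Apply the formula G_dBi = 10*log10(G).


G_dBi = 10 * log10(856.96) = 29.33 dBi

29.33 dBi


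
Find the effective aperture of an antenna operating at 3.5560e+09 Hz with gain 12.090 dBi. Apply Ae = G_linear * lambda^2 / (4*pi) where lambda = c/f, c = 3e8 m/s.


lambda = c / f = 3.0000e+08 / 3.5560e+09 = 0.08436445 m
G_linear = 10^(12.090/10) = 16.18080
Ae = G_linear * lambda^2 / (4*pi) = 16.18080 * 0.08436445^2 / (4*pi) = 9.165e-03 m^2

9.165e-03 m^2


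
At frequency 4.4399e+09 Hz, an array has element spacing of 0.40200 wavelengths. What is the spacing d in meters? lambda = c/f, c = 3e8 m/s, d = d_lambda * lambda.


lambda = c / f = 3.0000e+08 / 4.4399e+09 = 0.06756909 m
d = 0.40200 * 0.06756909 = 0.02716 m

0.02716 m


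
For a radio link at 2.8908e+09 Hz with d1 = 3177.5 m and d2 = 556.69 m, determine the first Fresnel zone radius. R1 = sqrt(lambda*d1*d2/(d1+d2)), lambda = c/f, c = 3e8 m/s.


lambda = c / f = 3.0000e+08 / 2.8908e+09 = 0.1037775 m
R1 = sqrt(0.1037775 * 3177.5 * 556.69 / (3177.5 + 556.69)) = 7.011 m

7.011 m


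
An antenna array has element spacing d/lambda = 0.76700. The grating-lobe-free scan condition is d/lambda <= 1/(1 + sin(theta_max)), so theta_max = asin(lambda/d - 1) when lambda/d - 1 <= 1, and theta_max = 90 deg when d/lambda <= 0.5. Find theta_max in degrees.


lambda/d - 1 = 1/0.76700 - 1 = 0.3037810
theta_max = asin(0.3037810) = 17.68 deg

17.68 deg


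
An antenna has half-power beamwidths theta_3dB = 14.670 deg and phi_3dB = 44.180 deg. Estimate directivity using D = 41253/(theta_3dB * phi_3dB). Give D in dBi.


D_linear = 41253 / (14.670 * 44.180) = 63.65019
D_dBi = 10 * log10(63.65019) = 18.04 dBi

18.04 dBi


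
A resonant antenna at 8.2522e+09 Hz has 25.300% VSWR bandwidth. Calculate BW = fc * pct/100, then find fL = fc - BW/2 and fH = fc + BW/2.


BW = 8.2522e+09 * 25.300/100 = 2.087807e+09 Hz
fL = 8.2522e+09 - 2.087807e+09/2 = 7.208e+09 Hz
fH = 8.2522e+09 + 2.087807e+09/2 = 9.296e+09 Hz

BW=2.088e+09 Hz, fL=7.208e+09 Hz, fH=9.296e+09 Hz


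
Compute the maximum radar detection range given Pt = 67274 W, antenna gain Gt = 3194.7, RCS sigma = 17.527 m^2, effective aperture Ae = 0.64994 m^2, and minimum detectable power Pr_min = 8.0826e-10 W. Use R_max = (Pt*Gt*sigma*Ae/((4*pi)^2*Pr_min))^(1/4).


R^4 = 67274*3194.7*17.527*0.64994 / ((4*pi)^2 * 8.0826e-10) = 1.918171e+16
R_max = 1.918171e+16^0.25 = 11769 m

11769 m


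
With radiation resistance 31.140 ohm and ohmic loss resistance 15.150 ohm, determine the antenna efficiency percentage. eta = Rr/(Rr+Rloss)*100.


eta = 31.140 / (31.140 + 15.150) * 100 = 67.27%

67.27%


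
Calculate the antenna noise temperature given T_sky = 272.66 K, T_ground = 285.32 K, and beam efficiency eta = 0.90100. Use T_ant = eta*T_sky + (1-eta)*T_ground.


T_ant = 0.90100 * 272.66 + (1 - 0.90100) * 285.32 = 273.9 K

273.9 K


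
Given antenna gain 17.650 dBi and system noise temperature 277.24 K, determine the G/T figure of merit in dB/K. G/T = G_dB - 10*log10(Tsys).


G/T = 17.650 - 10*log10(277.24) = 17.650 - 24.42856 = -6.779 dB/K

-6.779 dB/K


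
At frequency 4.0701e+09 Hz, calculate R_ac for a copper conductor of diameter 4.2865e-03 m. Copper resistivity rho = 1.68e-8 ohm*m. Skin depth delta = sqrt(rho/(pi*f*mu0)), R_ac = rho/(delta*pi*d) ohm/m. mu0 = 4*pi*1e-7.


delta = sqrt(1.68e-8 / (pi * 4.0701e+09 * 4*pi*1e-7)) = 1.022521e-06 m
R_ac = 1.68e-8 / (1.022521e-06 * pi * 4.2865e-03) = 1.220 ohm/m

1.220 ohm/m


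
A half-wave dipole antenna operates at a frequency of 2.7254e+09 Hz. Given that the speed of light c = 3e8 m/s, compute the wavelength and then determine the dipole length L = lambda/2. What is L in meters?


lambda = c / f = 3.0000e+08 / 2.7254e+09 = 0.1100756 m
L = lambda / 2 = 0.1100756 / 2 = 0.05504 m

0.05504 m


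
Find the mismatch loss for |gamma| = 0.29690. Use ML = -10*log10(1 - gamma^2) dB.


ML = -10 * log10(1 - 0.29690^2) = -10 * log10(0.91185039) = 0.4008 dB

0.4008 dB


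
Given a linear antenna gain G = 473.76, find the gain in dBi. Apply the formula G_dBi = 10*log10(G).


G_dBi = 10 * log10(473.76) = 26.76 dBi

26.76 dBi


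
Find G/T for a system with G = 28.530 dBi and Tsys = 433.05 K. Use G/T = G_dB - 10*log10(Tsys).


G/T = 28.530 - 10*log10(433.05) = 28.530 - 26.36538 = 2.165 dB/K

2.165 dB/K


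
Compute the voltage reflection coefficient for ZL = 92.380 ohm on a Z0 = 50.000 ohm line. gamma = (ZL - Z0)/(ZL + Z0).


gamma = (92.380 - 50.000) / (92.380 + 50.000) = 0.2977

0.2977


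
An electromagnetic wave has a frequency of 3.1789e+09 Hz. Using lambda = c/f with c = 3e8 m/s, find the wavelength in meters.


lambda = c / f = 3.0000e+08 / 3.1789e+09 = 0.09437 m

0.09437 m


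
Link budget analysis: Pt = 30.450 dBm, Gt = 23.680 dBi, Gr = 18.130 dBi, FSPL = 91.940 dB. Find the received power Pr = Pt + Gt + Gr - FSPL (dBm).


Pr = 30.450 + 23.680 + 18.130 - 91.940 = -19.68 dBm

-19.68 dBm


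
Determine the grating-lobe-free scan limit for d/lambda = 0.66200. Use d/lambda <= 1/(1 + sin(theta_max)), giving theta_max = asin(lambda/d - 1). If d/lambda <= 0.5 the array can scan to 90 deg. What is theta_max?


lambda/d - 1 = 1/0.66200 - 1 = 0.5105740
theta_max = asin(0.5105740) = 30.70 deg

30.70 deg


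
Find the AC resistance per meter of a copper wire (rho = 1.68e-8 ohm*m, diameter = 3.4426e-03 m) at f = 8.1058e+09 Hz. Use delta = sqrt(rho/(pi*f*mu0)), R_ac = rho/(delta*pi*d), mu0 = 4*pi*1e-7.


delta = sqrt(1.68e-8 / (pi * 8.1058e+09 * 4*pi*1e-7)) = 7.245641e-07 m
R_ac = 1.68e-8 / (7.245641e-07 * pi * 3.4426e-03) = 2.144 ohm/m

2.144 ohm/m


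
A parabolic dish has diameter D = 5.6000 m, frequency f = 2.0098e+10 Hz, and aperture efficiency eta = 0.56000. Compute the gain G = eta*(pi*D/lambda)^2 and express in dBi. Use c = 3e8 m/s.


lambda = c / f = 3.0000e+08 / 2.0098e+10 = 0.01492686 m
G_linear = 0.56000 * (pi * 5.6000 / 0.01492686)^2 = 777905.6
G_dBi = 10 * log10(777905.6) = 58.91 dBi

58.91 dBi


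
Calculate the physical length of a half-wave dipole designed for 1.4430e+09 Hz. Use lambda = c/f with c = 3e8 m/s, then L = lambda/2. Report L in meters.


lambda = c / f = 3.0000e+08 / 1.4430e+09 = 0.2079002 m
L = lambda / 2 = 0.2079002 / 2 = 0.1040 m

0.1040 m


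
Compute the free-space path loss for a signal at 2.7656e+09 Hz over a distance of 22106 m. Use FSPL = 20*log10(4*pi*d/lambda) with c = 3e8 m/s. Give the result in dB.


lambda = c / f = 3.0000e+08 / 2.7656e+09 = 0.1084756 m
FSPL = 20 * log10(4*pi*22106/0.1084756) = 128.2 dB

128.2 dB


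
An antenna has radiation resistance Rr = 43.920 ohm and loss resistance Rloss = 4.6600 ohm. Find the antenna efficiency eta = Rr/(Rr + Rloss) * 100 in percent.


eta = 43.920 / (43.920 + 4.6600) * 100 = 90.41%

90.41%


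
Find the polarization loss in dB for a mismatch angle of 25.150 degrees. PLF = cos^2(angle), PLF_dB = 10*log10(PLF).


PLF_linear = cos^2(25.150 deg) = 0.8193839
PLF_dB = 10 * log10(0.8193839) = -0.8651 dB

-0.8651 dB


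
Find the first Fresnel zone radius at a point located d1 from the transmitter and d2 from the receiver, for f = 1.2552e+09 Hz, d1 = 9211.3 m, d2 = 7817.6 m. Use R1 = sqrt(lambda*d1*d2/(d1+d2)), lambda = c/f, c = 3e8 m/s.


lambda = c / f = 3.0000e+08 / 1.2552e+09 = 0.2390057 m
R1 = sqrt(0.2390057 * 9211.3 * 7817.6 / (9211.3 + 7817.6)) = 31.79 m

31.79 m


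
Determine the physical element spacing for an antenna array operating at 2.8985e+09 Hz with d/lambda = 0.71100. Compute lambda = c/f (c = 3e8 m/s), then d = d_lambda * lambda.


lambda = c / f = 3.0000e+08 / 2.8985e+09 = 0.1035018 m
d = 0.71100 * 0.1035018 = 0.07359 m

0.07359 m


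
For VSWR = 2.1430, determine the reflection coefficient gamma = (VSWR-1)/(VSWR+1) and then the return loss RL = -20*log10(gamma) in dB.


gamma = (2.1430 - 1) / (2.1430 + 1) = 0.3636653
RL = -20 * log10(0.3636653) = 8.786 dB

8.786 dB


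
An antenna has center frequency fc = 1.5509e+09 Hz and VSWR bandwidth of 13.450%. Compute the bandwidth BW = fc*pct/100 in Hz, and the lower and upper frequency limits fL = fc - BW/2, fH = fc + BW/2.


BW = 1.5509e+09 * 13.450/100 = 2.085960e+08 Hz
fL = 1.5509e+09 - 2.085960e+08/2 = 1.447e+09 Hz
fH = 1.5509e+09 + 2.085960e+08/2 = 1.655e+09 Hz

BW=2.086e+08 Hz, fL=1.447e+09 Hz, fH=1.655e+09 Hz


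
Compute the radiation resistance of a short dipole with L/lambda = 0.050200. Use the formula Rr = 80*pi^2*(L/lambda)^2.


Rr = 80 * pi^2 * (0.050200)^2 = 80 * 9.869604 * 2.520040e-03 = 1.990 ohm

1.990 ohm


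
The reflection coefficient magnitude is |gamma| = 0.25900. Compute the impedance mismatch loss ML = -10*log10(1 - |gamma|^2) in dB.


ML = -10 * log10(1 - 0.25900^2) = -10 * log10(0.932919) = 0.3016 dB

0.3016 dB


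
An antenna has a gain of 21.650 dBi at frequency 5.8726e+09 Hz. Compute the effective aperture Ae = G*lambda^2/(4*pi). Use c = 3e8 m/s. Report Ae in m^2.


lambda = c / f = 3.0000e+08 / 5.8726e+09 = 0.05108470 m
G_linear = 10^(21.650/10) = 146.2177
Ae = G_linear * lambda^2 / (4*pi) = 146.2177 * 0.05108470^2 / (4*pi) = 0.03036 m^2

0.03036 m^2


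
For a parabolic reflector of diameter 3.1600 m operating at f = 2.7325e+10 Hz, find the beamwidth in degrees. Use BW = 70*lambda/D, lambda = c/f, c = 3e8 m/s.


lambda = c / f = 3.0000e+08 / 2.7325e+10 = 0.01097896 m
BW = 70 * 0.01097896 / 3.1600 = 0.2432 deg

0.2432 deg


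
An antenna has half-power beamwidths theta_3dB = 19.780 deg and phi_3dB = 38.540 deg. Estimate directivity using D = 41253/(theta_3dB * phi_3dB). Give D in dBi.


D_linear = 41253 / (19.780 * 38.540) = 54.11498
D_dBi = 10 * log10(54.11498) = 17.33 dBi

17.33 dBi


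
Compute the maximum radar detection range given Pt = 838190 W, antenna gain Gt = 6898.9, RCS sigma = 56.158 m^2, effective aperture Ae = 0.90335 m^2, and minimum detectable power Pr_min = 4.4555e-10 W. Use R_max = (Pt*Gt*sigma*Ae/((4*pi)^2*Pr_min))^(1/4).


R^4 = 838190*6898.9*56.158*0.90335 / ((4*pi)^2 * 4.4555e-10) = 4.169403e+18
R_max = 4.169403e+18^0.25 = 45188 m

45188 m


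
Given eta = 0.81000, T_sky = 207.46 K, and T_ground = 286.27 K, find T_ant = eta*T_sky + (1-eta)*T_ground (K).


T_ant = 0.81000 * 207.46 + (1 - 0.81000) * 286.27 = 222.4 K

222.4 K


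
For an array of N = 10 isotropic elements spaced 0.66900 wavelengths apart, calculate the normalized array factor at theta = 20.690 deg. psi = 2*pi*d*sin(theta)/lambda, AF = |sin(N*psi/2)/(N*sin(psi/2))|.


psi = 2*pi*0.66900*sin(20.690 deg) = 1.485128 rad
AF = |sin(10*1.485128/2) / (10*sin(1.485128/2))| = 0.1345

0.1345


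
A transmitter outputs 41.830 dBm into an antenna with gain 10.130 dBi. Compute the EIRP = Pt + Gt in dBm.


EIRP = Pt + Gt = 41.830 + 10.130 = 51.96 dBm

51.96 dBm


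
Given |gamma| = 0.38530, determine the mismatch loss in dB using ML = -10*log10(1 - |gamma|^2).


ML = -10 * log10(1 - 0.38530^2) = -10 * log10(0.85154391) = 0.6979 dB

0.6979 dB


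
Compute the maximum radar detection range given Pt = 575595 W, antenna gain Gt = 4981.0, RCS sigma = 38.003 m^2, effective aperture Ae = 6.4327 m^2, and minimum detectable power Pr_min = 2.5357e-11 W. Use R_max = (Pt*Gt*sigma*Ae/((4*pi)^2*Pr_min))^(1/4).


R^4 = 575595*4981.0*38.003*6.4327 / ((4*pi)^2 * 2.5357e-11) = 1.750359e+20
R_max = 1.750359e+20^0.25 = 115022 m

115022 m


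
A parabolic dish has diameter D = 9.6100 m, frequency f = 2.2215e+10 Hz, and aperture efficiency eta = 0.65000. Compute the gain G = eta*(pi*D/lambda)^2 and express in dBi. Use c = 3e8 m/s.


lambda = c / f = 3.0000e+08 / 2.2215e+10 = 0.01350439 m
G_linear = 0.65000 * (pi * 9.6100 / 0.01350439)^2 = 3.248702e+06
G_dBi = 10 * log10(3.248702e+06) = 65.12 dBi

65.12 dBi


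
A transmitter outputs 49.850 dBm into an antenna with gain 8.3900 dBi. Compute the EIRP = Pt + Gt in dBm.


EIRP = Pt + Gt = 49.850 + 8.3900 = 58.24 dBm

58.24 dBm


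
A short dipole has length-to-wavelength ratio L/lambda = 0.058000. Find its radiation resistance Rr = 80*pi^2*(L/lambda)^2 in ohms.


Rr = 80 * pi^2 * (0.058000)^2 = 80 * 9.869604 * 3.364000e-03 = 2.656 ohm

2.656 ohm


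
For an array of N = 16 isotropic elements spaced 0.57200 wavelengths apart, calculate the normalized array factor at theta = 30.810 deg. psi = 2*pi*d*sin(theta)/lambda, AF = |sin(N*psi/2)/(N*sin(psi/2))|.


psi = 2*pi*0.57200*sin(30.810 deg) = 1.840812 rad
AF = |sin(16*1.840812/2) / (16*sin(1.840812/2))| = 0.06529

0.06529


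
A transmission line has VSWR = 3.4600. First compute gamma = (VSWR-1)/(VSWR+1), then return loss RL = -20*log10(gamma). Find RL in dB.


gamma = (3.4600 - 1) / (3.4600 + 1) = 0.5515695
RL = -20 * log10(0.5515695) = 5.168 dB

5.168 dB


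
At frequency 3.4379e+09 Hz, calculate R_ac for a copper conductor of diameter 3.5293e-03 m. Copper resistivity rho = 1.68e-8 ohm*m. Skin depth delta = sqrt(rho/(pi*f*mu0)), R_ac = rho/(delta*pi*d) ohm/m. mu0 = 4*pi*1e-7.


delta = sqrt(1.68e-8 / (pi * 3.4379e+09 * 4*pi*1e-7)) = 1.112572e-06 m
R_ac = 1.68e-8 / (1.112572e-06 * pi * 3.5293e-03) = 1.362 ohm/m

1.362 ohm/m


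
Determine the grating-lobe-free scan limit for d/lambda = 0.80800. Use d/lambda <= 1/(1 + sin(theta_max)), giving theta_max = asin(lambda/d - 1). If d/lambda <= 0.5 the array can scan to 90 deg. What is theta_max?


lambda/d - 1 = 1/0.80800 - 1 = 0.2376238
theta_max = asin(0.2376238) = 13.75 deg

13.75 deg


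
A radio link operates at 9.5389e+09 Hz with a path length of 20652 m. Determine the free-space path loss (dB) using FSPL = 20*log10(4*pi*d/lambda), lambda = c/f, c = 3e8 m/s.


lambda = c / f = 3.0000e+08 / 9.5389e+09 = 0.03145017 m
FSPL = 20 * log10(4*pi*20652/0.03145017) = 138.3 dB

138.3 dB


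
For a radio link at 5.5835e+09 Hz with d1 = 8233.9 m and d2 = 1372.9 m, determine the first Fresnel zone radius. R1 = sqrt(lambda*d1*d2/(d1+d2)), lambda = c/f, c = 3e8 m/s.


lambda = c / f = 3.0000e+08 / 5.5835e+09 = 0.05372974 m
R1 = sqrt(0.05372974 * 8233.9 * 1372.9 / (8233.9 + 1372.9)) = 7.951 m

7.951 m


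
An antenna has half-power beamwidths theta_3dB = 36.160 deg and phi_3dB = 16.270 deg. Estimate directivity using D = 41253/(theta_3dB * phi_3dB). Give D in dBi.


D_linear = 41253 / (36.160 * 16.270) = 70.11962
D_dBi = 10 * log10(70.11962) = 18.46 dBi

18.46 dBi


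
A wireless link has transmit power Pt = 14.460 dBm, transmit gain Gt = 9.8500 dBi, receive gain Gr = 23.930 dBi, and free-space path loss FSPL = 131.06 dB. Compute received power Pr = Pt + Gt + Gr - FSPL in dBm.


Pr = 14.460 + 9.8500 + 23.930 - 131.06 = -82.82 dBm

-82.82 dBm


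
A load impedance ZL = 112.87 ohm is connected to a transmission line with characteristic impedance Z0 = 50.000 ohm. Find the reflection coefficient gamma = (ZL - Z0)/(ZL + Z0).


gamma = (112.87 - 50.000) / (112.87 + 50.000) = 0.3860

0.3860


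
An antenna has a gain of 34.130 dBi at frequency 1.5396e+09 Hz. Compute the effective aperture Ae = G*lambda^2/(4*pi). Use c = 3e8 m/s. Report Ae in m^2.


lambda = c / f = 3.0000e+08 / 1.5396e+09 = 0.1948558 m
G_linear = 10^(34.130/10) = 2588.213
Ae = G_linear * lambda^2 / (4*pi) = 2588.213 * 0.1948558^2 / (4*pi) = 7.820 m^2

7.820 m^2


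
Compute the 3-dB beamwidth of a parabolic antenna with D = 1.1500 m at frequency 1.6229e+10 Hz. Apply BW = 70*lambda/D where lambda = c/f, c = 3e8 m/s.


lambda = c / f = 3.0000e+08 / 1.6229e+10 = 0.01848543 m
BW = 70 * 0.01848543 / 1.1500 = 1.125 deg

1.125 deg


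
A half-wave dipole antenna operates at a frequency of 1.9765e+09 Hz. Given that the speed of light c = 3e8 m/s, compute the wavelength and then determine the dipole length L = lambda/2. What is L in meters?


lambda = c / f = 3.0000e+08 / 1.9765e+09 = 0.1517835 m
L = lambda / 2 = 0.1517835 / 2 = 0.07589 m

0.07589 m


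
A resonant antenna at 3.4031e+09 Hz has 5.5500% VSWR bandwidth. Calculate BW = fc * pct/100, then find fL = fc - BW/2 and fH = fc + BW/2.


BW = 3.4031e+09 * 5.5500/100 = 1.888720e+08 Hz
fL = 3.4031e+09 - 1.888720e+08/2 = 3.309e+09 Hz
fH = 3.4031e+09 + 1.888720e+08/2 = 3.498e+09 Hz

BW=1.889e+08 Hz, fL=3.309e+09 Hz, fH=3.498e+09 Hz


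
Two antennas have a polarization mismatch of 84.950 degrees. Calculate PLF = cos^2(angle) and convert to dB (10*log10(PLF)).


PLF_linear = cos^2(84.950 deg) = 7.748410e-03
PLF_dB = 10 * log10(7.748410e-03) = -21.11 dB

-21.11 dB


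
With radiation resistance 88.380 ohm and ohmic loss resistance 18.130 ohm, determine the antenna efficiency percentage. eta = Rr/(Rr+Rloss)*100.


eta = 88.380 / (88.380 + 18.130) * 100 = 82.98%

82.98%


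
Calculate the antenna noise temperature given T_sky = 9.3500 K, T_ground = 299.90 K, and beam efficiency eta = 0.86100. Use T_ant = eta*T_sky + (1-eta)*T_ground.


T_ant = 0.86100 * 9.3500 + (1 - 0.86100) * 299.90 = 49.74 K

49.74 K


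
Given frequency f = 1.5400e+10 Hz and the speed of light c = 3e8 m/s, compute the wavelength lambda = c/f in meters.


lambda = c / f = 3.0000e+08 / 1.5400e+10 = 0.01948 m

0.01948 m


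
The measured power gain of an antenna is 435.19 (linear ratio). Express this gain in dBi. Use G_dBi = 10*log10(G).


G_dBi = 10 * log10(435.19) = 26.39 dBi

26.39 dBi


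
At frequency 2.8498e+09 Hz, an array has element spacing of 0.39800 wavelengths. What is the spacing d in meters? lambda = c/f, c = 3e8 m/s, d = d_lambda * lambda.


lambda = c / f = 3.0000e+08 / 2.8498e+09 = 0.1052705 m
d = 0.39800 * 0.1052705 = 0.04190 m

0.04190 m


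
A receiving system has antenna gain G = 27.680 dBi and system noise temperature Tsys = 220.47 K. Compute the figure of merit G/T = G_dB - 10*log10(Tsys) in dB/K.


G/T = 27.680 - 10*log10(220.47) = 27.680 - 23.43350 = 4.247 dB/K

4.247 dB/K


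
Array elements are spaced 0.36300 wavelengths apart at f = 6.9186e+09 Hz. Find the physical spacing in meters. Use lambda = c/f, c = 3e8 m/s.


lambda = c / f = 3.0000e+08 / 6.9186e+09 = 0.04336137 m
d = 0.36300 * 0.04336137 = 0.01574 m

0.01574 m


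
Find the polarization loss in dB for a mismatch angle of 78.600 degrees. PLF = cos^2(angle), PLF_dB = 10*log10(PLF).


PLF_linear = cos^2(78.600 deg) = 0.03906842
PLF_dB = 10 * log10(0.03906842) = -14.08 dB

-14.08 dB


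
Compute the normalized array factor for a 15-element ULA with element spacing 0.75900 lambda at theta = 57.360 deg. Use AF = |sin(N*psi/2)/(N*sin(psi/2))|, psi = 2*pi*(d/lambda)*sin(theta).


psi = 2*pi*0.75900*sin(57.360 deg) = 4.015808 rad
AF = |sin(15*4.015808/2) / (15*sin(4.015808/2))| = 0.07085

0.07085


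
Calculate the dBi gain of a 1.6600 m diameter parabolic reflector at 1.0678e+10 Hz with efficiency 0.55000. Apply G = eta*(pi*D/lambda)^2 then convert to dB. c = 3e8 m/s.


lambda = c / f = 3.0000e+08 / 1.0678e+10 = 0.02809515 m
G_linear = 0.55000 * (pi * 1.6600 / 0.02809515)^2 = 18950.29
G_dBi = 10 * log10(18950.29) = 42.78 dBi

42.78 dBi


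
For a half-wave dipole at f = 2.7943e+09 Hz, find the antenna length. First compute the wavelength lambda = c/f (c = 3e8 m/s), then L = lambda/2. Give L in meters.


lambda = c / f = 3.0000e+08 / 2.7943e+09 = 0.1073614 m
L = lambda / 2 = 0.1073614 / 2 = 0.05368 m

0.05368 m


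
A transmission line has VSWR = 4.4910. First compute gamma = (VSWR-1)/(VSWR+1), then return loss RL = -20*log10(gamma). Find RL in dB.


gamma = (4.4910 - 1) / (4.4910 + 1) = 0.6357676
RL = -20 * log10(0.6357676) = 3.934 dB

3.934 dB


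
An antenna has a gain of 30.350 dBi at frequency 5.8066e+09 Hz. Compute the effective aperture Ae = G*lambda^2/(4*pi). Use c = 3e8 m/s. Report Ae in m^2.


lambda = c / f = 3.0000e+08 / 5.8066e+09 = 0.05166535 m
G_linear = 10^(30.350/10) = 1083.927
Ae = G_linear * lambda^2 / (4*pi) = 1083.927 * 0.05166535^2 / (4*pi) = 0.2302 m^2

0.2302 m^2


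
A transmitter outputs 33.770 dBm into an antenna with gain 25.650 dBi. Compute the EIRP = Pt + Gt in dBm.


EIRP = Pt + Gt = 33.770 + 25.650 = 59.42 dBm

59.42 dBm


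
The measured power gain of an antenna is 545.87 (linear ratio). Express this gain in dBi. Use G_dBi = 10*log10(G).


G_dBi = 10 * log10(545.87) = 27.37 dBi

27.37 dBi


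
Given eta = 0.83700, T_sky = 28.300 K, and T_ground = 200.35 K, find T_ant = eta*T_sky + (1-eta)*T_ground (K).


T_ant = 0.83700 * 28.300 + (1 - 0.83700) * 200.35 = 56.34 K

56.34 K


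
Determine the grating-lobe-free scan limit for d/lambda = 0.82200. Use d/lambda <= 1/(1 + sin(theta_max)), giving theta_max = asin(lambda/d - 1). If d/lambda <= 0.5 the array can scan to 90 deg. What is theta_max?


lambda/d - 1 = 1/0.82200 - 1 = 0.2165450
theta_max = asin(0.2165450) = 12.51 deg

12.51 deg


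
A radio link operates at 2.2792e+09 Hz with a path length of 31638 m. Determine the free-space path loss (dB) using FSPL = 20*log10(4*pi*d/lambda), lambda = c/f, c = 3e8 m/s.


lambda = c / f = 3.0000e+08 / 2.2792e+09 = 0.1316251 m
FSPL = 20 * log10(4*pi*31638/0.1316251) = 129.6 dB

129.6 dB


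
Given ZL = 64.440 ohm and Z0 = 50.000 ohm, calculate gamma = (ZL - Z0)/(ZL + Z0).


gamma = (64.440 - 50.000) / (64.440 + 50.000) = 0.1262

0.1262


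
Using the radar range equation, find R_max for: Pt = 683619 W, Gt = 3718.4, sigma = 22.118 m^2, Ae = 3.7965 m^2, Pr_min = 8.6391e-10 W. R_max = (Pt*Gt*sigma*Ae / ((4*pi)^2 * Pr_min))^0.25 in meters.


R^4 = 683619*3718.4*22.118*3.7965 / ((4*pi)^2 * 8.6391e-10) = 1.564629e+18
R_max = 1.564629e+18^0.25 = 35367 m

35367 m


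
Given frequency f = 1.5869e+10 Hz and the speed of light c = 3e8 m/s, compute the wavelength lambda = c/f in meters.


lambda = c / f = 3.0000e+08 / 1.5869e+10 = 0.01890 m

0.01890 m


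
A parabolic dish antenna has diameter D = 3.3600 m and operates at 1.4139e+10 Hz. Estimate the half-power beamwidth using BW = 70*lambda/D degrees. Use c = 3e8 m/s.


lambda = c / f = 3.0000e+08 / 1.4139e+10 = 0.02121791 m
BW = 70 * 0.02121791 / 3.3600 = 0.4420 deg

0.4420 deg


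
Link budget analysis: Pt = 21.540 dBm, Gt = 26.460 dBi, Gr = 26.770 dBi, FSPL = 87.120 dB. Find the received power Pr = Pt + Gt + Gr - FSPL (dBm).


Pr = 21.540 + 26.460 + 26.770 - 87.120 = -12.35 dBm

-12.35 dBm


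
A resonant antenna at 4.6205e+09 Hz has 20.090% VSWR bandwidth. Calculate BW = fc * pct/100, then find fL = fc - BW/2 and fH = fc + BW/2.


BW = 4.6205e+09 * 20.090/100 = 9.282584e+08 Hz
fL = 4.6205e+09 - 9.282584e+08/2 = 4.156e+09 Hz
fH = 4.6205e+09 + 9.282584e+08/2 = 5.085e+09 Hz

BW=9.283e+08 Hz, fL=4.156e+09 Hz, fH=5.085e+09 Hz


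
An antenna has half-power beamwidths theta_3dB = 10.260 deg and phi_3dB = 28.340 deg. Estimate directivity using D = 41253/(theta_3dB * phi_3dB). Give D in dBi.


D_linear = 41253 / (10.260 * 28.340) = 141.8758
D_dBi = 10 * log10(141.8758) = 21.52 dBi

21.52 dBi


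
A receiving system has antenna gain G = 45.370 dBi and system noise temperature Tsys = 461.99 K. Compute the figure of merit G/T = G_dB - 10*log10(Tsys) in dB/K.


G/T = 45.370 - 10*log10(461.99) = 45.370 - 26.64633 = 18.72 dB/K

18.72 dB/K


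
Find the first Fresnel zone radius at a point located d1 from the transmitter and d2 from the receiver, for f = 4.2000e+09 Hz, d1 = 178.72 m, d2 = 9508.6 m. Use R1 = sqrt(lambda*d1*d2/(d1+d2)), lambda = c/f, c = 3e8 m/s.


lambda = c / f = 3.0000e+08 / 4.2000e+09 = 0.07142857 m
R1 = sqrt(0.07142857 * 178.72 * 9508.6 / (178.72 + 9508.6)) = 3.540 m

3.540 m


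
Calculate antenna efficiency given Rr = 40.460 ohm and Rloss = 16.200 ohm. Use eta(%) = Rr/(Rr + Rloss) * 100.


eta = 40.460 / (40.460 + 16.200) * 100 = 71.41%

71.41%


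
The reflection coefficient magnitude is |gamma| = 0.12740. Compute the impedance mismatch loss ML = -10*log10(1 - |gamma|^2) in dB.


ML = -10 * log10(1 - 0.12740^2) = -10 * log10(0.98376924) = 0.07107 dB

0.07107 dB


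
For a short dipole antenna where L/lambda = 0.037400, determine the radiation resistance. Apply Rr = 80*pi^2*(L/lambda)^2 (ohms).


Rr = 80 * pi^2 * (0.037400)^2 = 80 * 9.869604 * 1.398760e-03 = 1.104 ohm

1.104 ohm


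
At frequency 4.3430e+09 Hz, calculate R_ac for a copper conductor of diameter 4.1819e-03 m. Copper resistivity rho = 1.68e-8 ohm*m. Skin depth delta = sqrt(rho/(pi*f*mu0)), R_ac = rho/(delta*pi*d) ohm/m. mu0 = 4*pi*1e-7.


delta = sqrt(1.68e-8 / (pi * 4.3430e+09 * 4*pi*1e-7)) = 9.898739e-07 m
R_ac = 1.68e-8 / (9.898739e-07 * pi * 4.1819e-03) = 1.292 ohm/m

1.292 ohm/m


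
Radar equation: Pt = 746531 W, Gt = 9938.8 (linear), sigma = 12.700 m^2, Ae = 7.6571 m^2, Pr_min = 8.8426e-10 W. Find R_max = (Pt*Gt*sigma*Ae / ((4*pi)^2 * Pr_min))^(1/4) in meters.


R^4 = 746531*9938.8*12.700*7.6571 / ((4*pi)^2 * 8.8426e-10) = 5.167139e+18
R_max = 5.167139e+18^0.25 = 47677 m

47677 m


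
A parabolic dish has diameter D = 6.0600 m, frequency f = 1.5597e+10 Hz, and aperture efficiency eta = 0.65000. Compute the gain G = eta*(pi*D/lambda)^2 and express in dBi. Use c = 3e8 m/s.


lambda = c / f = 3.0000e+08 / 1.5597e+10 = 0.01923447 m
G_linear = 0.65000 * (pi * 6.0600 / 0.01923447)^2 = 636792.4
G_dBi = 10 * log10(636792.4) = 58.04 dBi

58.04 dBi


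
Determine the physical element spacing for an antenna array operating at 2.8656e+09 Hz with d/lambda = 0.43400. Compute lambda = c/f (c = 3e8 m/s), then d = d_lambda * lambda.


lambda = c / f = 3.0000e+08 / 2.8656e+09 = 0.1046901 m
d = 0.43400 * 0.1046901 = 0.04544 m

0.04544 m


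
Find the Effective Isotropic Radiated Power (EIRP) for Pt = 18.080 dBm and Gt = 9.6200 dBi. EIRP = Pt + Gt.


EIRP = Pt + Gt = 18.080 + 9.6200 = 27.70 dBm

27.70 dBm


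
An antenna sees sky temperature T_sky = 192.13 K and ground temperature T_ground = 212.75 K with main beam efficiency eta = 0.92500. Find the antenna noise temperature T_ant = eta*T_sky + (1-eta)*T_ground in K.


T_ant = 0.92500 * 192.13 + (1 - 0.92500) * 212.75 = 193.7 K

193.7 K


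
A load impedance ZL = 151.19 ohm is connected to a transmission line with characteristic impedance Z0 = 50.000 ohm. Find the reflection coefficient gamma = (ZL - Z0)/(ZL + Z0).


gamma = (151.19 - 50.000) / (151.19 + 50.000) = 0.5030

0.5030


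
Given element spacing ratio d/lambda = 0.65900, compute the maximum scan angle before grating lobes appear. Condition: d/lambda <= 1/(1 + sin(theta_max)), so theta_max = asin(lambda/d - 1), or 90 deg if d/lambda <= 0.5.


lambda/d - 1 = 1/0.65900 - 1 = 0.5174507
theta_max = asin(0.5174507) = 31.16 deg

31.16 deg


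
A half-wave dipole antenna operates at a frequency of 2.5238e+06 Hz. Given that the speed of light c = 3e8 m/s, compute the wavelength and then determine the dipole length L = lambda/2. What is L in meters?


lambda = c / f = 3.0000e+08 / 2.5238e+06 = 118.8684 m
L = lambda / 2 = 118.8684 / 2 = 59.43 m

59.43 m


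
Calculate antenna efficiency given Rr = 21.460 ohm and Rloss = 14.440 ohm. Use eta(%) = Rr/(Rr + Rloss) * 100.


eta = 21.460 / (21.460 + 14.440) * 100 = 59.78%

59.78%


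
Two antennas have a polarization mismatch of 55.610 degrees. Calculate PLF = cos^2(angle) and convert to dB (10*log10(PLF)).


PLF_linear = cos^2(55.610 deg) = 0.3190250
PLF_dB = 10 * log10(0.3190250) = -4.962 dB

-4.962 dB


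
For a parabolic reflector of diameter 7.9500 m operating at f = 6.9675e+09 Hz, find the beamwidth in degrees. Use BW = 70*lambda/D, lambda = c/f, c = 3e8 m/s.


lambda = c / f = 3.0000e+08 / 6.9675e+09 = 0.04305705 m
BW = 70 * 0.04305705 / 7.9500 = 0.3791 deg

0.3791 deg


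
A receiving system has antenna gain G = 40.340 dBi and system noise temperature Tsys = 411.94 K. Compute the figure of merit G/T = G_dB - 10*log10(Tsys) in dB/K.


G/T = 40.340 - 10*log10(411.94) = 40.340 - 26.14834 = 14.19 dB/K

14.19 dB/K


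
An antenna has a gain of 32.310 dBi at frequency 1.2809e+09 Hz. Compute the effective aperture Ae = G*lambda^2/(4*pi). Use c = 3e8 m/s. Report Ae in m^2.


lambda = c / f = 3.0000e+08 / 1.2809e+09 = 0.2342103 m
G_linear = 10^(32.310/10) = 1702.159
Ae = G_linear * lambda^2 / (4*pi) = 1702.159 * 0.2342103^2 / (4*pi) = 7.430 m^2

7.430 m^2


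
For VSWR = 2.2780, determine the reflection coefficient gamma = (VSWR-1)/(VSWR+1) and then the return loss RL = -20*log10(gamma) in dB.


gamma = (2.2780 - 1) / (2.2780 + 1) = 0.3898719
RL = -20 * log10(0.3898719) = 8.182 dB

8.182 dB


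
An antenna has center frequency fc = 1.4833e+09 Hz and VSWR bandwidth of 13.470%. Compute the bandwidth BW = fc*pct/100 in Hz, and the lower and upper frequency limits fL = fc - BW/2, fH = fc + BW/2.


BW = 1.4833e+09 * 13.470/100 = 1.998005e+08 Hz
fL = 1.4833e+09 - 1.998005e+08/2 = 1.383e+09 Hz
fH = 1.4833e+09 + 1.998005e+08/2 = 1.583e+09 Hz

BW=1.998e+08 Hz, fL=1.383e+09 Hz, fH=1.583e+09 Hz


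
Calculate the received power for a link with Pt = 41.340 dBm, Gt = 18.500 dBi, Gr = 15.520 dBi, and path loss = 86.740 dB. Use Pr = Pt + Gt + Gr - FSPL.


Pr = 41.340 + 18.500 + 15.520 - 86.740 = -11.38 dBm

-11.38 dBm


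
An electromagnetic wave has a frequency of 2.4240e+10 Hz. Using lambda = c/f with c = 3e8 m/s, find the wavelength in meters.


lambda = c / f = 3.0000e+08 / 2.4240e+10 = 0.01238 m

0.01238 m


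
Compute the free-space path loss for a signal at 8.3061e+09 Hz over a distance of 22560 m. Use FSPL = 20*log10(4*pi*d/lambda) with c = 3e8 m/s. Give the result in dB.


lambda = c / f = 3.0000e+08 / 8.3061e+09 = 0.03611803 m
FSPL = 20 * log10(4*pi*22560/0.03611803) = 137.9 dB

137.9 dB
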